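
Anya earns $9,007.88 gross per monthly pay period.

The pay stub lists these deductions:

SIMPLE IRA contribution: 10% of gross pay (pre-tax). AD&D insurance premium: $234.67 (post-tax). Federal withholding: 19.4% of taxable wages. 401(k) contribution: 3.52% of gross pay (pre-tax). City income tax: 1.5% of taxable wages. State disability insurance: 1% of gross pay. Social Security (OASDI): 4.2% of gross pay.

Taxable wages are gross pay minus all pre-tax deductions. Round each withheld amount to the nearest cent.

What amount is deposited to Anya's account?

$5,458.82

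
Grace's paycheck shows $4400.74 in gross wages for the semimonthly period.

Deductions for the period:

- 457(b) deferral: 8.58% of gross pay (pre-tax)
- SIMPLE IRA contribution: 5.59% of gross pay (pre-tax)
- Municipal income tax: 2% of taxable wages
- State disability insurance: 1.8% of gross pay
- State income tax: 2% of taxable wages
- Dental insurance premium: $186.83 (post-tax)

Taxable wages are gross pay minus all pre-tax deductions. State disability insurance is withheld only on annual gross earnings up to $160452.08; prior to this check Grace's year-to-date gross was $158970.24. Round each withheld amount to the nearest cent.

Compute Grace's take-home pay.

SIMPLE IRA contribution: $4400.74 × 0.0559 = $246.00
457(b) deferral: $4400.74 × 0.0858 = $377.58
Pre-tax total = $246.00 + $377.58 = $623.58
Taxable wages = $4400.74 − $623.58 = $3777.16
Municipal income tax: $3777.16 × 0.02 = $75.54
State income tax: $3777.16 × 0.02 = $75.54
State disability insurance: only $160452.08 − $158970.24 = $1481.84 of this check is subject → $1481.84 × 0.018 = $26.67
Dental insurance premium: $186.83
Total deductions = $246.00 + $377.58 + $75.54 + $75.54 + $26.67 + $186.83 = $988.16
Net pay = $4400.74 − $988.16 = $3412.58

$3412.58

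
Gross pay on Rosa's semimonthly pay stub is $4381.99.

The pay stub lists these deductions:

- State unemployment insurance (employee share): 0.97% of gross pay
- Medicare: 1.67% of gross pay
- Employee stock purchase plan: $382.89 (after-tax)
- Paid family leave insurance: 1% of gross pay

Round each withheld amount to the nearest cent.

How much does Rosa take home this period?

$3839.59

State unemployment insurance (employee share): $4381.99 × 0.0097 = $42.51
Medicare: $4381.99 × 0.0167 = $73.18
Paid family leave insurance: $4381.99 × 0.01 = $43.82
Employee stock purchase plan: $382.89
Total deductions = $42.51 + $73.18 + $43.82 + $382.89 = $542.40
Net pay = $4381.99 − $542.40 = $3839.59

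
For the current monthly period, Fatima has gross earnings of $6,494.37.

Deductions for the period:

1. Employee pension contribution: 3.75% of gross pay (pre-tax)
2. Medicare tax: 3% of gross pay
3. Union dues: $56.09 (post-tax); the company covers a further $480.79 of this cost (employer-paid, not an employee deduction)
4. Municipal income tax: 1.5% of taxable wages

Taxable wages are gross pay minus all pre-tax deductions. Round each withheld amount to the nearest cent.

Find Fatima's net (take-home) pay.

$5,906.15

Employee pension contribution: $6,494.37 × 0.0375 = $243.54
Taxable wages = $6,494.37 − $243.54 = $6,250.83
Municipal income tax: $6,250.83 × 0.015 = $93.76
Medicare tax: $6,494.37 × 0.03 = $194.83
Union dues: $56.09
(Employer's $480.79 toward union dues is not withheld from the employee.)
Total deductions = $243.54 + $93.76 + $194.83 + $56.09 = $588.22
Net pay = $6,494.37 − $588.22 = $5,906.15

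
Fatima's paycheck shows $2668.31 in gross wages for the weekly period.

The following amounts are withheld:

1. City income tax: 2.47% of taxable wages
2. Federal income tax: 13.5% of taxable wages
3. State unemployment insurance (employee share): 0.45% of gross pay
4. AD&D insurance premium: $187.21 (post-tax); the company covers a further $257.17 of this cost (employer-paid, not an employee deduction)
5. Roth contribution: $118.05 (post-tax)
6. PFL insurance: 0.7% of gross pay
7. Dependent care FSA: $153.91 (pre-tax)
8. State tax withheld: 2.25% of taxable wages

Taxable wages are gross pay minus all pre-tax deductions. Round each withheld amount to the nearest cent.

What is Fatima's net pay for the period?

Dependent care FSA: $153.91
Taxable wages = $2668.31 − $153.91 = $2514.40
Federal income tax: $2514.40 × 0.135 = $339.44
City income tax: $2514.40 × 0.0247 = $62.11
State tax withheld: $2514.40 × 0.0225 = $56.57
State unemployment insurance (employee share): $2668.31 × 0.0045 = $12.01
PFL insurance: $2668.31 × 0.007 = $18.68
Roth contribution: $118.05
AD&D insurance premium: $187.21
(Employer's $257.17 toward AD&D insurance premium is not withheld from the employee.)
Total deductions = $153.91 + $339.44 + $62.11 + $56.57 + $12.01 + $18.68 + $118.05 + $187.21 = $947.98
Net pay = $2668.31 − $947.98 = $1720.33

$1720.33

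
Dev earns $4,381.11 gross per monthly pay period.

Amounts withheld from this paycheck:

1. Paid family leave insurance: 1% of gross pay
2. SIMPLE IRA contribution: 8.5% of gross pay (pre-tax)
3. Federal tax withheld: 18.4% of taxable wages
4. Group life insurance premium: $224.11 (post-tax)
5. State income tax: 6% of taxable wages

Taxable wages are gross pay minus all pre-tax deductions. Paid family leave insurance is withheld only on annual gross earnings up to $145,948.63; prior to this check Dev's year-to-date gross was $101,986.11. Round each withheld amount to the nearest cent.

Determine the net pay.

$2,762.68

SIMPLE IRA contribution: $4,381.11 × 0.085 = $372.39
Taxable wages = $4,381.11 − $372.39 = $4,008.72
State income tax: $4,008.72 × 0.06 = $240.52
Federal tax withheld: $4,008.72 × 0.184 = $737.60
Paid family leave insurance: cap not yet reached, full $4,381.11 is subject → $4,381.11 × 0.01 = $43.81
Group life insurance premium: $224.11
Total deductions = $372.39 + $240.52 + $737.60 + $43.81 + $224.11 = $1,618.43
Net pay = $4,381.11 − $1,618.43 = $2,762.68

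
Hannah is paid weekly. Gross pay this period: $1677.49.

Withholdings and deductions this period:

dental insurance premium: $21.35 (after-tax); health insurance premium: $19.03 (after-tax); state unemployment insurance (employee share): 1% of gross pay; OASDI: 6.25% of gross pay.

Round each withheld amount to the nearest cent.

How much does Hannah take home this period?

OASDI: $1677.49 × 0.0625 = $104.84
State unemployment insurance (employee share): $1677.49 × 0.01 = $16.77
Health insurance premium: $19.03
Dental insurance premium: $21.35
Total deductions = $104.84 + $16.77 + $19.03 + $21.35 = $161.99
Net pay = $1677.49 − $161.99 = $1515.50

$1515.50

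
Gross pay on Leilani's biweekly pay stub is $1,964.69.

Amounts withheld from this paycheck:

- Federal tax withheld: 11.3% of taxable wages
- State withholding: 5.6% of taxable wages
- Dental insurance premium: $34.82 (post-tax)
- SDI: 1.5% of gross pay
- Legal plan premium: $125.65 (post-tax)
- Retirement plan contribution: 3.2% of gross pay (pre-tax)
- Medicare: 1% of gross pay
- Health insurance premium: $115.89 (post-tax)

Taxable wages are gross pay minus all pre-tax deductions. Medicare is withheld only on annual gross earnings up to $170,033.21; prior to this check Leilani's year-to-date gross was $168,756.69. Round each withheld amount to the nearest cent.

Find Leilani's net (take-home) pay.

$1,261.81

Retirement plan contribution: $1,964.69 × 0.032 = $62.87
Taxable wages = $1,964.69 − $62.87 = $1,901.82
Federal tax withheld: $1,901.82 × 0.113 = $214.91
State withholding: $1,901.82 × 0.056 = $106.50
Medicare: only $170,033.21 − $168,756.69 = $1,276.52 of this check is subject → $1,276.52 × 0.01 = $12.77
SDI: $1,964.69 × 0.015 = $29.47
Dental insurance premium: $34.82
Legal plan premium: $125.65
Health insurance premium: $115.89
Total deductions = $62.87 + $214.91 + $106.50 + $12.77 + $29.47 + $34.82 + $125.65 + $115.89 = $702.88
Net pay = $1,964.69 − $702.88 = $1,261.81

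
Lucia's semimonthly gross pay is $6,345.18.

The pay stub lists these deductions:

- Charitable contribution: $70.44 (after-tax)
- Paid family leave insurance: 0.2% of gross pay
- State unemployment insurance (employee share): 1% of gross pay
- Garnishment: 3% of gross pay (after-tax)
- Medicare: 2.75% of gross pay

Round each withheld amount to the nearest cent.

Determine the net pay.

State unemployment insurance (employee share): $6,345.18 × 0.01 = $63.45
Paid family leave insurance: $6,345.18 × 0.002 = $12.69
Medicare: $6,345.18 × 0.0275 = $174.49
Garnishment: $6,345.18 × 0.03 = $190.36
Charitable contribution: $70.44
Total deductions = $63.45 + $12.69 + $174.49 + $190.36 + $70.44 = $511.43
Net pay = $6,345.18 − $511.43 = $5,833.75

$5,833.75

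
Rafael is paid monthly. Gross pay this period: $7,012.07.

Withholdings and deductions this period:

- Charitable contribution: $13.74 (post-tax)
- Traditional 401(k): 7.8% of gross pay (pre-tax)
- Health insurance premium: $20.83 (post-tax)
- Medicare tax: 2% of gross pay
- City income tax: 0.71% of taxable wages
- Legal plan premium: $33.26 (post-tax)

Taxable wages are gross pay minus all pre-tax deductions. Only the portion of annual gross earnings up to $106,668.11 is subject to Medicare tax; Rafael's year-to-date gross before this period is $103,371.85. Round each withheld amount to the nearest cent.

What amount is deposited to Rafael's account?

Traditional 401(k): $7,012.07 × 0.078 = $546.94
Taxable wages = $7,012.07 − $546.94 = $6,465.13
City income tax: $6,465.13 × 0.0071 = $45.90
Medicare tax: only $106,668.11 − $103,371.85 = $3,296.26 of this check is subject → $3,296.26 × 0.02 = $65.93
Legal plan premium: $33.26
Health insurance premium: $20.83
Charitable contribution: $13.74
Total deductions = $546.94 + $45.90 + $65.93 + $33.26 + $20.83 + $13.74 = $726.60
Net pay = $7,012.07 − $726.60 = $6,285.47

$6,285.47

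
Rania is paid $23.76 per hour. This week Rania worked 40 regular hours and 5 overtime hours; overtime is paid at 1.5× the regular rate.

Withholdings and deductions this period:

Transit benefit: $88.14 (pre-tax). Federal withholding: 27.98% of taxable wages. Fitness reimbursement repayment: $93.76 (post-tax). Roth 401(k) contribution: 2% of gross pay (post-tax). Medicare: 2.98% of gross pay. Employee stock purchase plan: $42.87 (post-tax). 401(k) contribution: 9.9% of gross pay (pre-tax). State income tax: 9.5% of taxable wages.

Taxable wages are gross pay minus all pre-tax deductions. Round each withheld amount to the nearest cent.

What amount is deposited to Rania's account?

Regular pay: 40 × $23.76 = $950.40
Overtime pay: 5 × $23.76 × 1.5 = $178.20
Gross pay = $950.40 + $178.20 = $1,128.60
Transit benefit: $88.14
401(k) contribution: $1,128.60 × 0.099 = $111.73
Pre-tax total = $88.14 + $111.73 = $199.87
Taxable wages = $1,128.60 − $199.87 = $928.73
State income tax: $928.73 × 0.095 = $88.23
Federal withholding: $928.73 × 0.2798 = $259.86
Medicare: $1,128.60 × 0.0298 = $33.63
Roth 401(k) contribution: $1,128.60 × 0.02 = $22.57
Employee stock purchase plan: $42.87
Fitness reimbursement repayment: $93.76
Total deductions = $88.14 + $111.73 + $88.23 + $259.86 + $33.63 + $22.57 + $42.87 + $93.76 = $740.79
Net pay = $1,128.60 − $740.79 = $387.81

$387.81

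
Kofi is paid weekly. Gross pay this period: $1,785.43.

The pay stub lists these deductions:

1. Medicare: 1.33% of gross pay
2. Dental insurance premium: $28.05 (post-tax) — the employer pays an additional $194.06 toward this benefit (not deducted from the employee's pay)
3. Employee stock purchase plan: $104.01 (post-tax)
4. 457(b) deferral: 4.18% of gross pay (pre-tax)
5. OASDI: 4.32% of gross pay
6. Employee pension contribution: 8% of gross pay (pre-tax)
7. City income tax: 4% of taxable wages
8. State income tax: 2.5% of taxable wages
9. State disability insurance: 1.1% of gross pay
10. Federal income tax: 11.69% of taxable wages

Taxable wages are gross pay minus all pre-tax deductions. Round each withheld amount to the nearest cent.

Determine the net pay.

457(b) deferral: $1,785.43 × 0.0418 = $74.63
Employee pension contribution: $1,785.43 × 0.08 = $142.83
Pre-tax total = $74.63 + $142.83 = $217.46
Taxable wages = $1,785.43 − $217.46 = $1,567.97
Federal income tax: $1,567.97 × 0.1169 = $183.30
State income tax: $1,567.97 × 0.025 = $39.20
City income tax: $1,567.97 × 0.04 = $62.72
Medicare: $1,785.43 × 0.0133 = $23.75
OASDI: $1,785.43 × 0.0432 = $77.13
State disability insurance: $1,785.43 × 0.011 = $19.64
Dental insurance premium: $28.05
Employee stock purchase plan: $104.01
(Employer's $194.06 toward dental insurance premium is not withheld from the employee.)
Total deductions = $74.63 + $142.83 + $183.30 + $39.20 + $62.72 + $23.75 + $77.13 + $19.64 + $28.05 + $104.01 = $755.26
Net pay = $1,785.43 − $755.26 = $1,030.17

$1,030.17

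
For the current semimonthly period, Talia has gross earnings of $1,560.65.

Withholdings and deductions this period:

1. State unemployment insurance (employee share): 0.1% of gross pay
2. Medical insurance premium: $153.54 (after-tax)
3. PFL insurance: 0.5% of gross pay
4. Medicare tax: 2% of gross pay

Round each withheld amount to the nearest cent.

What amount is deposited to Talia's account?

Medicare tax: $1,560.65 × 0.02 = $31.21
State unemployment insurance (employee share): $1,560.65 × 0.001 = $1.56
PFL insurance: $1,560.65 × 0.005 = $7.80
Medical insurance premium: $153.54
Total deductions = $31.21 + $1.56 + $7.80 + $153.54 = $194.11
Net pay = $1,560.65 − $194.11 = $1,366.54

$1,366.54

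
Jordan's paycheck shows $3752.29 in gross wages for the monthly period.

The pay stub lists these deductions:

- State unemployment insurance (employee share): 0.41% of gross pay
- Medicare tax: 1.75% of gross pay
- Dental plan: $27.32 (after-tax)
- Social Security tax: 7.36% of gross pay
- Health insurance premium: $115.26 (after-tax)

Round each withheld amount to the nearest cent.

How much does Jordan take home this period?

State unemployment insurance (employee share): $3752.29 × 0.0041 = $15.38
Medicare tax: $3752.29 × 0.0175 = $65.67
Social Security tax: $3752.29 × 0.0736 = $276.17
Health insurance premium: $115.26
Dental plan: $27.32
Total deductions = $15.38 + $65.67 + $276.17 + $115.26 + $27.32 = $499.80
Net pay = $3752.29 − $499.80 = $3252.49

$3252.49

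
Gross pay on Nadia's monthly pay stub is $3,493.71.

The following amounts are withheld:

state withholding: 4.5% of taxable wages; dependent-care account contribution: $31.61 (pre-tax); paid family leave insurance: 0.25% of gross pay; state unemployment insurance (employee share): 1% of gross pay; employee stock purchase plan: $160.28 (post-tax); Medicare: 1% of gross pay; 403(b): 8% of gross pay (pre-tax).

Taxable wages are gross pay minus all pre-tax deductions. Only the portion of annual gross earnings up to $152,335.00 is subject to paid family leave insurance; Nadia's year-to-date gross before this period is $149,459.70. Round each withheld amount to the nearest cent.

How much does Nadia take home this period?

Dependent-care account contribution: $31.61
403(b): $3,493.71 × 0.08 = $279.50
Pre-tax total = $31.61 + $279.50 = $311.11
Taxable wages = $3,493.71 − $311.11 = $3,182.60
State withholding: $3,182.60 × 0.045 = $143.22
Paid family leave insurance: only $152,335.00 − $149,459.70 = $2,875.30 of this check is subject → $2,875.30 × 0.0025 = $7.19
State unemployment insurance (employee share): $3,493.71 × 0.01 = $34.94
Medicare: $3,493.71 × 0.01 = $34.94
Employee stock purchase plan: $160.28
Total deductions = $31.61 + $279.50 + $143.22 + $7.19 + $34.94 + $34.94 + $160.28 = $691.68
Net pay = $3,493.71 − $691.68 = $2,802.03

$2,802.03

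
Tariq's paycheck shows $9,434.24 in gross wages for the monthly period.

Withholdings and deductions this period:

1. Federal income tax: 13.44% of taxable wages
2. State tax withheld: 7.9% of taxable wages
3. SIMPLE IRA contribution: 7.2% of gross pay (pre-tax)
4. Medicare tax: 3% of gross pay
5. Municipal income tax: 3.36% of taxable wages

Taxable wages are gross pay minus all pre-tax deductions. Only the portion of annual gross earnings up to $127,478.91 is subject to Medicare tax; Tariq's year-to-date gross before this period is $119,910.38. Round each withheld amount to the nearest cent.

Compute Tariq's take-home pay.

$6,365.43

SIMPLE IRA contribution: $9,434.24 × 0.072 = $679.27
Taxable wages = $9,434.24 − $679.27 = $8,754.97
Federal income tax: $8,754.97 × 0.1344 = $1,176.67
State tax withheld: $8,754.97 × 0.079 = $691.64
Municipal income tax: $8,754.97 × 0.0336 = $294.17
Medicare tax: only $127,478.91 − $119,910.38 = $7,568.53 of this check is subject → $7,568.53 × 0.03 = $227.06
Total deductions = $679.27 + $1,176.67 + $691.64 + $294.17 + $227.06 = $3,068.81
Net pay = $9,434.24 − $3,068.81 = $6,365.43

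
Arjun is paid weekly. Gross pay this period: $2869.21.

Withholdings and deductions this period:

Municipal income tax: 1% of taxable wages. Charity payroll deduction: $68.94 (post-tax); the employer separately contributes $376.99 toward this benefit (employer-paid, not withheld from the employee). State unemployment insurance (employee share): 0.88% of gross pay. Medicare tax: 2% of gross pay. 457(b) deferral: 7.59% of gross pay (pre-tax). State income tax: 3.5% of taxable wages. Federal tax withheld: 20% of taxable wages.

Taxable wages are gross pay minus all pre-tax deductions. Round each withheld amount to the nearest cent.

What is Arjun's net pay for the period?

457(b) deferral: $2869.21 × 0.0759 = $217.77
Taxable wages = $2869.21 − $217.77 = $2651.44
Federal tax withheld: $2651.44 × 0.2 = $530.29
State income tax: $2651.44 × 0.035 = $92.80
Municipal income tax: $2651.44 × 0.01 = $26.51
Medicare tax: $2869.21 × 0.02 = $57.38
State unemployment insurance (employee share): $2869.21 × 0.0088 = $25.25
Charity payroll deduction: $68.94
(Employer's $376.99 toward charity payroll deduction is not withheld from the employee.)
Total deductions = $217.77 + $530.29 + $92.80 + $26.51 + $57.38 + $25.25 + $68.94 = $1018.94
Net pay = $2869.21 − $1018.94 = $1850.27

$1850.27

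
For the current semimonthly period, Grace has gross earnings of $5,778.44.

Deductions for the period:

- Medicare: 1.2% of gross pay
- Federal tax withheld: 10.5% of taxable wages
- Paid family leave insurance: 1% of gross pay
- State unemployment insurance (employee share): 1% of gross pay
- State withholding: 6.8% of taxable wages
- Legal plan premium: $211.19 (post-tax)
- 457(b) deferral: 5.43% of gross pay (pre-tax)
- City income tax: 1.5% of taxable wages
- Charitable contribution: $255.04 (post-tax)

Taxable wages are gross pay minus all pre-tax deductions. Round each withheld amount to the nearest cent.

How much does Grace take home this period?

457(b) deferral: $5,778.44 × 0.0543 = $313.77
Taxable wages = $5,778.44 − $313.77 = $5,464.67
City income tax: $5,464.67 × 0.015 = $81.97
State withholding: $5,464.67 × 0.068 = $371.60
Federal tax withheld: $5,464.67 × 0.105 = $573.79
Paid family leave insurance: $5,778.44 × 0.01 = $57.78
Medicare: $5,778.44 × 0.012 = $69.34
State unemployment insurance (employee share): $5,778.44 × 0.01 = $57.78
Legal plan premium: $211.19
Charitable contribution: $255.04
Total deductions = $313.77 + $81.97 + $371.60 + $573.79 + $57.78 + $69.34 + $57.78 + $211.19 + $255.04 = $1,992.26
Net pay = $5,778.44 − $1,992.26 = $3,786.18

$3,786.18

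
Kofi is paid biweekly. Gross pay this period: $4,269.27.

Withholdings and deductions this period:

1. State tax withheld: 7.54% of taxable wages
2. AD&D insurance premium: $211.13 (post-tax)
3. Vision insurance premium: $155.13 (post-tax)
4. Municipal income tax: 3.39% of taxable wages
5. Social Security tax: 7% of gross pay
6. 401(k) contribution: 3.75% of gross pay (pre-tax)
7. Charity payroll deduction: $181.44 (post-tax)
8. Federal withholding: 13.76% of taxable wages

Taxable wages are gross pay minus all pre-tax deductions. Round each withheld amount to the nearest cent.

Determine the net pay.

$2,248.07

401(k) contribution: $4,269.27 × 0.0375 = $160.10
Taxable wages = $4,269.27 − $160.10 = $4,109.17
State tax withheld: $4,109.17 × 0.0754 = $309.83
Municipal income tax: $4,109.17 × 0.0339 = $139.30
Federal withholding: $4,109.17 × 0.1376 = $565.42
Social Security tax: $4,269.27 × 0.07 = $298.85
Vision insurance premium: $155.13
Charity payroll deduction: $181.44
AD&D insurance premium: $211.13
Total deductions = $160.10 + $309.83 + $139.30 + $565.42 + $298.85 + $155.13 + $181.44 + $211.13 = $2,021.20
Net pay = $4,269.27 − $2,021.20 = $2,248.07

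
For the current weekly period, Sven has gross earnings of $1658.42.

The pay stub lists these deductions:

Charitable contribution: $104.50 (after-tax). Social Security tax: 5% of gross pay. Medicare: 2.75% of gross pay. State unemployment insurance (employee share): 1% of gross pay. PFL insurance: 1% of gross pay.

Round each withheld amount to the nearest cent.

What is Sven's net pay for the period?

Social Security tax: $1658.42 × 0.05 = $82.92
Medicare: $1658.42 × 0.0275 = $45.61
State unemployment insurance (employee share): $1658.42 × 0.01 = $16.58
PFL insurance: $1658.42 × 0.01 = $16.58
Charitable contribution: $104.50
Total deductions = $82.92 + $45.61 + $16.58 + $16.58 + $104.50 = $266.19
Net pay = $1658.42 − $266.19 = $1392.23

$1392.23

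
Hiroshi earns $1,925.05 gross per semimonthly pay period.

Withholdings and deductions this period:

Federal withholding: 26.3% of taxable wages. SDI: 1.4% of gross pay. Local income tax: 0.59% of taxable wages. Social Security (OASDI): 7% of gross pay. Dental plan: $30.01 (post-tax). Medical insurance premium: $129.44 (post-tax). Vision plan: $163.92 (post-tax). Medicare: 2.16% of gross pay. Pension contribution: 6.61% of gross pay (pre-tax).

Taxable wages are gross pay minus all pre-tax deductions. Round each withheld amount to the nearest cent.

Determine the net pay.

Pension contribution: $1,925.05 × 0.0661 = $127.25
Taxable wages = $1,925.05 − $127.25 = $1,797.80
Local income tax: $1,797.80 × 0.0059 = $10.61
Federal withholding: $1,797.80 × 0.263 = $472.82
Social Security (OASDI): $1,925.05 × 0.07 = $134.75
SDI: $1,925.05 × 0.014 = $26.95
Medicare: $1,925.05 × 0.0216 = $41.58
Vision plan: $163.92
Medical insurance premium: $129.44
Dental plan: $30.01
Total deductions = $127.25 + $10.61 + $472.82 + $134.75 + $26.95 + $41.58 + $163.92 + $129.44 + $30.01 = $1,137.33
Net pay = $1,925.05 − $1,137.33 = $787.72

$787.72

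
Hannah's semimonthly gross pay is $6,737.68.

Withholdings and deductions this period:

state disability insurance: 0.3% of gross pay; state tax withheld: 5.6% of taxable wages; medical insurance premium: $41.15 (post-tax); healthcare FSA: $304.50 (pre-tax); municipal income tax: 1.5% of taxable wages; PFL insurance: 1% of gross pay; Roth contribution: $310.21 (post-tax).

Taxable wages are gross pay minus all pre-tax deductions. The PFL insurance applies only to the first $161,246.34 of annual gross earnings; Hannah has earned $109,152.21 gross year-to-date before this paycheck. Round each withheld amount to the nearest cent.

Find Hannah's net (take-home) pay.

$5,537.47

Healthcare FSA: $304.50
Taxable wages = $6,737.68 − $304.50 = $6,433.18
Municipal income tax: $6,433.18 × 0.015 = $96.50
State tax withheld: $6,433.18 × 0.056 = $360.26
PFL insurance: cap not yet reached, full $6,737.68 is subject → $6,737.68 × 0.01 = $67.38
State disability insurance: $6,737.68 × 0.003 = $20.21
Roth contribution: $310.21
Medical insurance premium: $41.15
Total deductions = $304.50 + $96.50 + $360.26 + $67.38 + $20.21 + $310.21 + $41.15 = $1,200.21
Net pay = $6,737.68 − $1,200.21 = $5,537.47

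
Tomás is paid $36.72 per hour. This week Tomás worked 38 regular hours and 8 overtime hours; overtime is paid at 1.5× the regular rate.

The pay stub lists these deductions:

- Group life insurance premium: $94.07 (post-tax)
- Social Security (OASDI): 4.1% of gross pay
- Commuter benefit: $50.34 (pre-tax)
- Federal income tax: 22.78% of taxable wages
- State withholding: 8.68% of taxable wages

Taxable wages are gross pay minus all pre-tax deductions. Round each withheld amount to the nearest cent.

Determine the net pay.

$1,054.54

Regular pay: 38 × $36.72 = $1,395.36
Overtime pay: 8 × $36.72 × 1.5 = $440.64
Gross pay = $1,395.36 + $440.64 = $1,836.00
Commuter benefit: $50.34
Taxable wages = $1,836.00 − $50.34 = $1,785.66
State withholding: $1,785.66 × 0.0868 = $155.00
Federal income tax: $1,785.66 × 0.2278 = $406.77
Social Security (OASDI): $1,836.00 × 0.041 = $75.28
Group life insurance premium: $94.07
Total deductions = $50.34 + $155.00 + $406.77 + $75.28 + $94.07 = $781.46
Net pay = $1,836.00 − $781.46 = $1,054.54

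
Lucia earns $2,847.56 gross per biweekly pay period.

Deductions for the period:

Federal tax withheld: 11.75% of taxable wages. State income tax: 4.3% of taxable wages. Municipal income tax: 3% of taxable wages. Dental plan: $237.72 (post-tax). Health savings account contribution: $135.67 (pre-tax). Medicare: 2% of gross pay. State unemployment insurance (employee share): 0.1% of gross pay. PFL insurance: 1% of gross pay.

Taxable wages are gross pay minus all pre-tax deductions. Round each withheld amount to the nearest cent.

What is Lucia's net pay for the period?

$1,869.27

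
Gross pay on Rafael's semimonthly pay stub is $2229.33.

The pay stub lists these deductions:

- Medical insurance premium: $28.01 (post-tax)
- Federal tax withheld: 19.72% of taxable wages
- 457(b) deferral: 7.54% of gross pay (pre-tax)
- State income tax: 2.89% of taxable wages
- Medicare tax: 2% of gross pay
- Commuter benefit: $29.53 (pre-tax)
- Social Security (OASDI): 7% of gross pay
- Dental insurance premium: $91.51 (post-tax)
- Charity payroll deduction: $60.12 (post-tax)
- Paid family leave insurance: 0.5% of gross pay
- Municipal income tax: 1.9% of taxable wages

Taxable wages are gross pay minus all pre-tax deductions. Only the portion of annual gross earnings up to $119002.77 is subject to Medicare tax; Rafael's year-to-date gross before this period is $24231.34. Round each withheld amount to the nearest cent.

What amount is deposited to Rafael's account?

$1142.31

Commuter benefit: $29.53
457(b) deferral: $2229.33 × 0.0754 = $168.09
Pre-tax total = $29.53 + $168.09 = $197.62
Taxable wages = $2229.33 − $197.62 = $2031.71
Municipal income tax: $2031.71 × 0.019 = $38.60
State income tax: $2031.71 × 0.0289 = $58.72
Federal tax withheld: $2031.71 × 0.1972 = $400.65
Social Security (OASDI): $2229.33 × 0.07 = $156.05
Paid family leave insurance: $2229.33 × 0.005 = $11.15
Medicare tax: cap not yet reached, full $2229.33 is subject → $2229.33 × 0.02 = $44.59
Medical insurance premium: $28.01
Dental insurance premium: $91.51
Charity payroll deduction: $60.12
Total deductions = $29.53 + $168.09 + $38.60 + $58.72 + $400.65 + $156.05 + $11.15 + $44.59 + $28.01 + $91.51 + $60.12 = $1087.02
Net pay = $2229.33 − $1087.02 = $1142.31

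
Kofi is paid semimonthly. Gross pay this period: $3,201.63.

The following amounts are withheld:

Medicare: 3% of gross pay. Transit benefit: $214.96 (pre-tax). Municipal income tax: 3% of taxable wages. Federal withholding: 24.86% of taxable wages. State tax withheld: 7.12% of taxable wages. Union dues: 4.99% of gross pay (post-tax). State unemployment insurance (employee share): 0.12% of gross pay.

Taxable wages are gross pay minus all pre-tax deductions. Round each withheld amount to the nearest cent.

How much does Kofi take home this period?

Transit benefit: $214.96
Taxable wages = $3,201.63 − $214.96 = $2,986.67
Federal withholding: $2,986.67 × 0.2486 = $742.49
State tax withheld: $2,986.67 × 0.0712 = $212.65
Municipal income tax: $2,986.67 × 0.03 = $89.60
State unemployment insurance (employee share): $3,201.63 × 0.0012 = $3.84
Medicare: $3,201.63 × 0.03 = $96.05
Union dues: $3,201.63 × 0.0499 = $159.76
Total deductions = $214.96 + $742.49 + $212.65 + $89.60 + $3.84 + $96.05 + $159.76 = $1,519.35
Net pay = $3,201.63 − $1,519.35 = $1,682.28

$1,682.28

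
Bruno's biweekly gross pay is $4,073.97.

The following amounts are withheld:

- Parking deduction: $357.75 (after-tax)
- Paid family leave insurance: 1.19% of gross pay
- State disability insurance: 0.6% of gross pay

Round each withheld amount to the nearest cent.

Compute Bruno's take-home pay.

$3,643.30

State disability insurance: $4,073.97 × 0.006 = $24.44
Paid family leave insurance: $4,073.97 × 0.0119 = $48.48
Parking deduction: $357.75
Total deductions = $24.44 + $48.48 + $357.75 = $430.67
Net pay = $4,073.97 − $430.67 = $3,643.30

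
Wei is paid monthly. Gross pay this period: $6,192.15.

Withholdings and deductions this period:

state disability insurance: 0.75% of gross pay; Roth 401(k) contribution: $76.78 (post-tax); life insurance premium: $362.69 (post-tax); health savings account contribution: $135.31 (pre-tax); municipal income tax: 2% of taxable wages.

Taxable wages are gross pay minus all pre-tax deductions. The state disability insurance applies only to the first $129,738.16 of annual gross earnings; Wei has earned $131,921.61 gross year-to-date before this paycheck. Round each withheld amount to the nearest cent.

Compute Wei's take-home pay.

$5,496.23

Health savings account contribution: $135.31
Taxable wages = $6,192.15 − $135.31 = $6,056.84
Municipal income tax: $6,056.84 × 0.02 = $121.14
State disability insurance: annual cap $129,738.16 already reached (YTD $131,921.61), so $0.00
Life insurance premium: $362.69
Roth 401(k) contribution: $76.78
Total deductions = $135.31 + $121.14 + $0.00 + $362.69 + $76.78 = $695.92
Net pay = $6,192.15 − $695.92 = $5,496.23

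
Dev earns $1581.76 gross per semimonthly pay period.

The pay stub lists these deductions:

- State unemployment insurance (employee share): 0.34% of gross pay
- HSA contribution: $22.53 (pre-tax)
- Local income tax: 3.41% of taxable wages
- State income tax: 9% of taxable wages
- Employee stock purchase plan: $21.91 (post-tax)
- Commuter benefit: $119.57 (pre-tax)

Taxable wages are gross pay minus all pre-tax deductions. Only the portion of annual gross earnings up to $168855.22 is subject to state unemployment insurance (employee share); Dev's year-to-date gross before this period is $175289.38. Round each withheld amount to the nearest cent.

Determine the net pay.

HSA contribution: $22.53
Commuter benefit: $119.57
Pre-tax total = $22.53 + $119.57 = $142.10
Taxable wages = $1581.76 − $142.10 = $1439.66
Local income tax: $1439.66 × 0.0341 = $49.09
State income tax: $1439.66 × 0.09 = $129.57
State unemployment insurance (employee share): annual cap $168855.22 already reached (YTD $175289.38), so $0.00
Employee stock purchase plan: $21.91
Total deductions = $22.53 + $119.57 + $49.09 + $129.57 + $0.00 + $21.91 = $342.67
Net pay = $1581.76 − $342.67 = $1239.09

$1239.09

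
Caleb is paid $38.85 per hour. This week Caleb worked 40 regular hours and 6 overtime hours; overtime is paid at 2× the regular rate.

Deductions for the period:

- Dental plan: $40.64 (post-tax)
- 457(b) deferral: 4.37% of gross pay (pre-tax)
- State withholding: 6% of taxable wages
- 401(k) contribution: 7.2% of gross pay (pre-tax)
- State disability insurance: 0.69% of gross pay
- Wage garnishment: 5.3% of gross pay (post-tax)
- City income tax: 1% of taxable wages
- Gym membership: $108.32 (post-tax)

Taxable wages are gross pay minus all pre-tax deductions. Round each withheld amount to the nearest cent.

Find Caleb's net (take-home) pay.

Regular pay: 40 × $38.85 = $1,554.00
Overtime pay: 6 × $38.85 × 2 = $466.20
Gross pay = $1,554.00 + $466.20 = $2,020.20
457(b) deferral: $2,020.20 × 0.0437 = $88.28
401(k) contribution: $2,020.20 × 0.072 = $145.45
Pre-tax total = $88.28 + $145.45 = $233.73
Taxable wages = $2,020.20 − $233.73 = $1,786.47
City income tax: $1,786.47 × 0.01 = $17.86
State withholding: $1,786.47 × 0.06 = $107.19
State disability insurance: $2,020.20 × 0.0069 = $13.94
Gym membership: $108.32
Dental plan: $40.64
Wage garnishment: $2,020.20 × 0.053 = $107.07
Total deductions = $88.28 + $145.45 + $17.86 + $107.19 + $13.94 + $108.32 + $40.64 + $107.07 = $628.75
Net pay = $2,020.20 − $628.75 = $1,391.45

$1,391.45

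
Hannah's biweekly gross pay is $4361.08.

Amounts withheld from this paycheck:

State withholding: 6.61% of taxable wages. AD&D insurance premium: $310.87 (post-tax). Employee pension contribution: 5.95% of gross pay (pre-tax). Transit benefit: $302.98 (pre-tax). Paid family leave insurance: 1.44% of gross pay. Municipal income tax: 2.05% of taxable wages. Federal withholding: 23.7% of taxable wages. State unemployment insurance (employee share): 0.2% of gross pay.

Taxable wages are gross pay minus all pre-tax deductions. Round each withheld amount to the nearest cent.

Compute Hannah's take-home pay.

$2187.00

Transit benefit: $302.98
Employee pension contribution: $4361.08 × 0.0595 = $259.48
Pre-tax total = $302.98 + $259.48 = $562.46
Taxable wages = $4361.08 − $562.46 = $3798.62
Municipal income tax: $3798.62 × 0.0205 = $77.87
State withholding: $3798.62 × 0.0661 = $251.09
Federal withholding: $3798.62 × 0.237 = $900.27
Paid family leave insurance: $4361.08 × 0.0144 = $62.80
State unemployment insurance (employee share): $4361.08 × 0.002 = $8.72
AD&D insurance premium: $310.87
Total deductions = $302.98 + $259.48 + $77.87 + $251.09 + $900.27 + $62.80 + $8.72 + $310.87 = $2174.08
Net pay = $4361.08 − $2174.08 = $2187.00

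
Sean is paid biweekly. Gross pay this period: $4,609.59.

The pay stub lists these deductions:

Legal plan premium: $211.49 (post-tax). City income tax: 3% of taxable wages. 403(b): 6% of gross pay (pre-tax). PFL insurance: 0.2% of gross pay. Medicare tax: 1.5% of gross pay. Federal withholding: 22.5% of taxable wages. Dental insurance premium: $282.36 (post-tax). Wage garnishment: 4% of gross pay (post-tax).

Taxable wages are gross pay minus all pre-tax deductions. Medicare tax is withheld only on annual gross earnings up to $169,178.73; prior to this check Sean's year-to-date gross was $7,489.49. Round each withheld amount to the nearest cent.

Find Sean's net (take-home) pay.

403(b): $4,609.59 × 0.06 = $276.58
Taxable wages = $4,609.59 − $276.58 = $4,333.01
City income tax: $4,333.01 × 0.03 = $129.99
Federal withholding: $4,333.01 × 0.225 = $974.93
PFL insurance: $4,609.59 × 0.002 = $9.22
Medicare tax: cap not yet reached, full $4,609.59 is subject → $4,609.59 × 0.015 = $69.14
Legal plan premium: $211.49
Wage garnishment: $4,609.59 × 0.04 = $184.38
Dental insurance premium: $282.36
Total deductions = $276.58 + $129.99 + $974.93 + $9.22 + $69.14 + $211.49 + $184.38 + $282.36 = $2,138.09
Net pay = $4,609.59 − $2,138.09 = $2,471.50

$2,471.50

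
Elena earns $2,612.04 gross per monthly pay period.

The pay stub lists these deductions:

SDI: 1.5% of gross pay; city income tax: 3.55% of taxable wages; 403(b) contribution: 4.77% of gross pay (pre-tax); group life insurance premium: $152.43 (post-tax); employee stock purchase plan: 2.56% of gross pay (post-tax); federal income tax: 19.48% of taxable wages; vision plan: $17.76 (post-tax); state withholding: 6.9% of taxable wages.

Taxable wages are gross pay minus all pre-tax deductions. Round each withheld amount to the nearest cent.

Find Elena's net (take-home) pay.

403(b) contribution: $2,612.04 × 0.0477 = $124.59
Taxable wages = $2,612.04 − $124.59 = $2,487.45
City income tax: $2,487.45 × 0.0355 = $88.30
Federal income tax: $2,487.45 × 0.1948 = $484.56
State withholding: $2,487.45 × 0.069 = $171.63
SDI: $2,612.04 × 0.015 = $39.18
Employee stock purchase plan: $2,612.04 × 0.0256 = $66.87
Group life insurance premium: $152.43
Vision plan: $17.76
Total deductions = $124.59 + $88.30 + $484.56 + $171.63 + $39.18 + $66.87 + $152.43 + $17.76 = $1,145.32
Net pay = $2,612.04 − $1,145.32 = $1,466.72

$1,466.72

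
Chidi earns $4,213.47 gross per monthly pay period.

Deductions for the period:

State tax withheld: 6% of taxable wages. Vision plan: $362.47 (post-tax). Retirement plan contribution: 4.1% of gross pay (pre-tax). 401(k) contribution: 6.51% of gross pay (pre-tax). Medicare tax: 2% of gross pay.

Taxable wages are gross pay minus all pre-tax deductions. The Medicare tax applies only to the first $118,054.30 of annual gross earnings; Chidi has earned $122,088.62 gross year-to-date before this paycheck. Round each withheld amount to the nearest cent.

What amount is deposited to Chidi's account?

401(k) contribution: $4,213.47 × 0.0651 = $274.30
Retirement plan contribution: $4,213.47 × 0.041 = $172.75
Pre-tax total = $274.30 + $172.75 = $447.05
Taxable wages = $4,213.47 − $447.05 = $3,766.42
State tax withheld: $3,766.42 × 0.06 = $225.99
Medicare tax: annual cap $118,054.30 already reached (YTD $122,088.62), so $0.00
Vision plan: $362.47
Total deductions = $274.30 + $172.75 + $225.99 + $0.00 + $362.47 = $1,035.51
Net pay = $4,213.47 − $1,035.51 = $3,177.96

$3,177.96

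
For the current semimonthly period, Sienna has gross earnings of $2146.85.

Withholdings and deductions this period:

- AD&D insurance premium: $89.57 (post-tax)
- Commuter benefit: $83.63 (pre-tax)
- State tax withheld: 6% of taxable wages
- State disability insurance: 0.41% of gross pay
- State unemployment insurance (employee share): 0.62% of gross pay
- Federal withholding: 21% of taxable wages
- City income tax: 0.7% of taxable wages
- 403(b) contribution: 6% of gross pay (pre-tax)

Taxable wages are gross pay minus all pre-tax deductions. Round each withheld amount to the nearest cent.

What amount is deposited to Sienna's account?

403(b) contribution: $2146.85 × 0.06 = $128.81
Commuter benefit: $83.63
Pre-tax total = $128.81 + $83.63 = $212.44
Taxable wages = $2146.85 − $212.44 = $1934.41
City income tax: $1934.41 × 0.007 = $13.54
State tax withheld: $1934.41 × 0.06 = $116.06
Federal withholding: $1934.41 × 0.21 = $406.23
State unemployment insurance (employee share): $2146.85 × 0.0062 = $13.31
State disability insurance: $2146.85 × 0.0041 = $8.80
AD&D insurance premium: $89.57
Total deductions = $128.81 + $83.63 + $13.54 + $116.06 + $406.23 + $13.31 + $8.80 + $89.57 = $859.95
Net pay = $2146.85 − $859.95 = $1286.90

$1286.90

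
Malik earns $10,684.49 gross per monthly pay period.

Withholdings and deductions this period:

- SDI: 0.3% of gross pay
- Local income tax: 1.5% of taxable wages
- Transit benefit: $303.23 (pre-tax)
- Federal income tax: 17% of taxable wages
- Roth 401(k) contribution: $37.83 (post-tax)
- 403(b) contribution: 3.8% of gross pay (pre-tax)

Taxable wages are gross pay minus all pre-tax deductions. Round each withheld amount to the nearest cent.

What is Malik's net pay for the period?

403(b) contribution: $10,684.49 × 0.038 = $406.01
Transit benefit: $303.23
Pre-tax total = $406.01 + $303.23 = $709.24
Taxable wages = $10,684.49 − $709.24 = $9,975.25
Local income tax: $9,975.25 × 0.015 = $149.63
Federal income tax: $9,975.25 × 0.17 = $1,695.79
SDI: $10,684.49 × 0.003 = $32.05
Roth 401(k) contribution: $37.83
Total deductions = $406.01 + $303.23 + $149.63 + $1,695.79 + $32.05 + $37.83 = $2,624.54
Net pay = $10,684.49 − $2,624.54 = $8,059.95

$8,059.95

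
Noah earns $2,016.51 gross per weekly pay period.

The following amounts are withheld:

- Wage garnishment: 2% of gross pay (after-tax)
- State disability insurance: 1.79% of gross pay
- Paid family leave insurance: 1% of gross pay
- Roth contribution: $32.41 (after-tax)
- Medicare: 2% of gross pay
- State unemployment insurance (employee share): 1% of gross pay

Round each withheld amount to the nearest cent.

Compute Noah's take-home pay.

$1,827.00

Paid family leave insurance: $2,016.51 × 0.01 = $20.17
State unemployment insurance (employee share): $2,016.51 × 0.01 = $20.17
State disability insurance: $2,016.51 × 0.0179 = $36.10
Medicare: $2,016.51 × 0.02 = $40.33
Roth contribution: $32.41
Wage garnishment: $2,016.51 × 0.02 = $40.33
Total deductions = $20.17 + $20.17 + $36.10 + $40.33 + $32.41 + $40.33 = $189.51
Net pay = $2,016.51 − $189.51 = $1,827.00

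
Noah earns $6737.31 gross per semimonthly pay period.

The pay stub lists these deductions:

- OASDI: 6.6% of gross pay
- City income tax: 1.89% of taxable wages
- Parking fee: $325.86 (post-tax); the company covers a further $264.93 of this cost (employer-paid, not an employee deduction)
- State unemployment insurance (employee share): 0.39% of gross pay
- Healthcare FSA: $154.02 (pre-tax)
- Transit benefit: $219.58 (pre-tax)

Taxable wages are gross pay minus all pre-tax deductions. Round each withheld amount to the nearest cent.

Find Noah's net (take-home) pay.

Healthcare FSA: $154.02
Transit benefit: $219.58
Pre-tax total = $154.02 + $219.58 = $373.60
Taxable wages = $6737.31 − $373.60 = $6363.71
City income tax: $6363.71 × 0.0189 = $120.27
OASDI: $6737.31 × 0.066 = $444.66
State unemployment insurance (employee share): $6737.31 × 0.0039 = $26.28
Parking fee: $325.86
(Employer's $264.93 toward parking fee is not withheld from the employee.)
Total deductions = $154.02 + $219.58 + $120.27 + $444.66 + $26.28 + $325.86 = $1290.67
Net pay = $6737.31 − $1290.67 = $5446.64

$5446.64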